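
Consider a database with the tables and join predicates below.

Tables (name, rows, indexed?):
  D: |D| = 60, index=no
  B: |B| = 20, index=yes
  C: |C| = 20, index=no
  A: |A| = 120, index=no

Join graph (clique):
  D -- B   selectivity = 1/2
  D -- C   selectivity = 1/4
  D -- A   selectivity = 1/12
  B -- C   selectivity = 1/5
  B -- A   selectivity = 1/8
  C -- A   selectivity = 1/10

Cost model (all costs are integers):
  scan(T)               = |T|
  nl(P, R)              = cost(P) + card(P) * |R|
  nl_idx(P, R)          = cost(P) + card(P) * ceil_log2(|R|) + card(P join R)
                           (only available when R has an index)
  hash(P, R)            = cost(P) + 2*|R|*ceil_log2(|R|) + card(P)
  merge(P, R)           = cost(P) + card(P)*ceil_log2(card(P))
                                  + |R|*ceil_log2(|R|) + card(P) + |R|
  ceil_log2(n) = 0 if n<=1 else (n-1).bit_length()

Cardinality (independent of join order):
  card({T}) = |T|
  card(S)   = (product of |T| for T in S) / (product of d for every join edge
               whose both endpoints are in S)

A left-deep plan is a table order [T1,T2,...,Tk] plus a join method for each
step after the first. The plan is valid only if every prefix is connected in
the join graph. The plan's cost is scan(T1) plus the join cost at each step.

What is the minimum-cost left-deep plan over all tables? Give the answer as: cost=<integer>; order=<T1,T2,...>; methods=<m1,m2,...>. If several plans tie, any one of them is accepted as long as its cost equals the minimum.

Selinger DP (subsets sized 1..n):
  {D}: scan cost=60, card=60
  {B}: scan cost=20, card=20
  {C}: scan cost=20, card=20
  {A}: scan cost=120, card=120
  {BD}: card=600; try (B,hash)→320, (D,merge)→560, (B,merge)→600, (D,hash)→760, (B,nl_idx)→960, (D,nl)→1220 …(+1); best=320 via (B,hash)
  {CD}: card=300; try (C,hash)→320, (D,merge)→560, (C,merge)→600, (D,hash)→760, (D,nl)→1220, (C,nl)→1260; best=320 via (C,hash)
  {AD}: card=600; try (D,hash)→960, (A,merge)→1440, (D,merge)→1500, (A,hash)→1800, (A,nl)→7260, (D,nl)→7320; best=960 via (D,hash)
  {BC}: card=80; try (B,nl_idx)→200, (C,hash)→240, (B,hash)→240, (C,merge)→260, (B,merge)→260, (C,nl)→420 …(+1); best=200 via (B,nl_idx)
  {AB}: card=300; try (B,hash)→440, (B,nl_idx)→1020, (A,merge)→1100, (B,merge)→1200, (A,hash)→1720, (A,nl)→2420 …(+1); best=440 via (B,hash)
  {AC}: card=240; try (C,hash)→440, (A,merge)→1100, (C,merge)→1200, (A,hash)→1720, (A,nl)→2420, (C,nl)→2520; best=440 via (C,hash)
  {BCD}: card=600; try (B,hash)→820, (D,hash)→1000, (C,hash)→1120, (D,merge)→1260, (B,nl_idx)→2420, (B,merge)→3440 …(+4); best=820 via (B,hash)
  {ABD}: card=750; try (D,hash)→1460, (B,hash)→1760, (A,hash)→2600, (D,merge)→3860, (B,nl_idx)→4710, (B,merge)→7680 …(+4); best=1460 via (D,hash)
  {ACD}: card=300; try (D,hash)→1400, (C,hash)→1760, (A,hash)→2300, (D,merge)→3020, (A,merge)→4280, (C,merge)→7680 …(+3); best=1400 via (D,hash)
  {ABC}: card=120; try (B,hash)→880, (C,hash)→940, (B,nl_idx)→1760, (A,merge)→1800, (A,hash)→1960, (B,merge)→2720 …(+4); best=880 via (B,hash)
  {ABCD}: card=75; try (D,hash)→1720, (B,hash)→1900, (D,merge)→2260, (C,hash)→2410, (B,nl_idx)→2975, (A,hash)→3100 …(+7); best=1720 via (D,hash)

cost=1720; order=A,C,B,D; methods=hash,hash,hash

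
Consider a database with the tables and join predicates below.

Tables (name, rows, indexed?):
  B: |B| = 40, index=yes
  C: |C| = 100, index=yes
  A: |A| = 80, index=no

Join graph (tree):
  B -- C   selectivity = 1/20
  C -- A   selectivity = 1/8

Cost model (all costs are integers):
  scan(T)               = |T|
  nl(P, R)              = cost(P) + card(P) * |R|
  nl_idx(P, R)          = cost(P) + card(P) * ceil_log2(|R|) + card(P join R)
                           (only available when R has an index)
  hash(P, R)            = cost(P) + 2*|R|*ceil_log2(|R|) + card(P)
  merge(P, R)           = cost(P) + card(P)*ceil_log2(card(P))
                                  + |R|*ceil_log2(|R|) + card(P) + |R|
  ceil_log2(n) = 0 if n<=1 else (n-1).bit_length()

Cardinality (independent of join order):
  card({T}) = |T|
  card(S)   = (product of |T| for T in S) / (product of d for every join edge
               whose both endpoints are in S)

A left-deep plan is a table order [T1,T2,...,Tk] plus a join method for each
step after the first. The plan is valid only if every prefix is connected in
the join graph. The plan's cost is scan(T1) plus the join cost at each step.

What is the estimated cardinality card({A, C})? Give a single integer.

Tables in S: A(80), C(100)
Edges inside S: C-A(d=8)
numerator = 80 * 100 = 8000
denominator = 8 = 8
card(S) = 8000 / 8 = 1000

1000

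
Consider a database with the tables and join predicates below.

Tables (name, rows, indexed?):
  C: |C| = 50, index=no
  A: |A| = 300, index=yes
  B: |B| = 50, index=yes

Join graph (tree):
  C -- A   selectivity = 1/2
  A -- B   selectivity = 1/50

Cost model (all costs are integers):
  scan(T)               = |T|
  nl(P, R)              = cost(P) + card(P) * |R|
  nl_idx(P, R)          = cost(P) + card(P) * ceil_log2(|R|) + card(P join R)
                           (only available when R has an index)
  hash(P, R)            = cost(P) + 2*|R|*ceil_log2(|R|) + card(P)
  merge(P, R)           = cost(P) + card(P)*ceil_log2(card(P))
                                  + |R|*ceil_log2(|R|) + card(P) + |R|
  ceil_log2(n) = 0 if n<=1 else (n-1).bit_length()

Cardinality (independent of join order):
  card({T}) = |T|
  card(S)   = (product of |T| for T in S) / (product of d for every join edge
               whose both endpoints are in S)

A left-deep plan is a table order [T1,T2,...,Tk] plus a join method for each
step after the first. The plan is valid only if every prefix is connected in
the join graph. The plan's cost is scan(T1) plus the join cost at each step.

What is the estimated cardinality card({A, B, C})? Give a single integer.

7500

Tables in S: A(300), B(50), C(50)
Edges inside S: C-A(d=2), A-B(d=50)
numerator = 300 * 50 * 50 = 750000
denominator = 2 * 50 = 100
card(S) = 750000 / 100 = 7500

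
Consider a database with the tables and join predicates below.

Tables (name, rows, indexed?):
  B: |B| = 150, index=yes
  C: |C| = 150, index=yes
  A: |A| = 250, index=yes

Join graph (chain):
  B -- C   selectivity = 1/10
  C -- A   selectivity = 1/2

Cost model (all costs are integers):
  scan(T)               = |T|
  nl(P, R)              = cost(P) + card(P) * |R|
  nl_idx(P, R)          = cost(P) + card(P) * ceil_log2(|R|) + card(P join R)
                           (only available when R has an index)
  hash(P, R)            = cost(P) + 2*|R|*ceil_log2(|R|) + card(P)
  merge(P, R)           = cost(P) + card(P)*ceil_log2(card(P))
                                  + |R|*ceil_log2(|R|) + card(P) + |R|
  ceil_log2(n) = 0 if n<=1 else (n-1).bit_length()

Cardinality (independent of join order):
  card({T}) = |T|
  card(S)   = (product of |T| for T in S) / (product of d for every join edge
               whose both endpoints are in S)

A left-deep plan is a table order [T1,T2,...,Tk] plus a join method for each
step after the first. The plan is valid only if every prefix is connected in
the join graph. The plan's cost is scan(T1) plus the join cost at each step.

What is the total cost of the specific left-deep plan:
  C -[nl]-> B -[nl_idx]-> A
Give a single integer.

step 1: scan C: cost=150, card=150
step 2: join B via nl
    card(P join B) = 150*150/(10) = 2250
    cost = 150 + 150*150 = 22650
step 3: join A via nl_idx
    card(P join A) = 2250*250/(2) = 281250
    cost = 22650 + 2250*8 + 281250 = 321900

321900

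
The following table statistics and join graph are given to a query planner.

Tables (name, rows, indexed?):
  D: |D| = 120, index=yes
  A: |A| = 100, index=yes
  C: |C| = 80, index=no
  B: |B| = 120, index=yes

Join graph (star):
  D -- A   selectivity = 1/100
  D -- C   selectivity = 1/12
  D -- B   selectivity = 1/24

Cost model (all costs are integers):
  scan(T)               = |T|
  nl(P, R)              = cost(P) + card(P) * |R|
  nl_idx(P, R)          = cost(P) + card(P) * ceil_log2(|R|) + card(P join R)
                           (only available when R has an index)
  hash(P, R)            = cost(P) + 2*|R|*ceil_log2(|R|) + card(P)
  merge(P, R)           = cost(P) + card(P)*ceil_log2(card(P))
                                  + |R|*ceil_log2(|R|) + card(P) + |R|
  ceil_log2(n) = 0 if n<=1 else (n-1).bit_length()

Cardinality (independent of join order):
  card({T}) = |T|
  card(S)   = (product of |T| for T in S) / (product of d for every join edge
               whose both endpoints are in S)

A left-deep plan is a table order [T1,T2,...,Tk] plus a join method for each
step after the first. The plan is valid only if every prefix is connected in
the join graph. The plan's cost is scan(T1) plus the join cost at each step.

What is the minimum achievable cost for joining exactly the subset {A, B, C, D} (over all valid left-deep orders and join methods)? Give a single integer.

4080

Selinger DP over subsets of {A,B,C,D}:
  {D}: scan cost=120, card=120
  {A}: scan cost=100, card=100
  {C}: scan cost=80, card=80
  {B}: scan cost=120, card=120
  {AD}: card=120; try (D,nl_idx)→920, (A,nl_idx)→1080, (A,hash)→1640, (D,merge)→1860, (D,hash)→1880, (A,merge)→1880 …(+2); best=920 via (D,nl_idx)
  {CD}: card=800; try (C,hash)→1360, (D,nl_idx)→1440, (D,merge)→1680, (C,merge)→1720, (D,hash)→1840, (D,nl)→9680 …(+1); best=1360 via (C,hash)
  {BD}: card=600; try (D,nl_idx)→1560, (B,nl_idx)→1560, (D,hash)→1920, (B,hash)→1920, (D,merge)→2040, (B,merge)→2040 …(+2); best=1560 via (D,nl_idx)
  {ACD}: card=800; try (C,hash)→2160, (C,merge)→2520, (A,hash)→3560, (A,nl_idx)→7760, (C,nl)→10520, (A,merge)→10960 …(+1); best=2160 via (C,hash)
  {ABD}: card=600; try (B,nl_idx)→2360, (B,hash)→2720, (B,merge)→2840, (A,hash)→3560, (A,nl_idx)→6360, (A,merge)→8960 …(+2); best=2360 via (B,nl_idx)
  {BCD}: card=4000; try (C,hash)→3280, (B,hash)→3840, (C,merge)→8800, (B,nl_idx)→10960, (B,merge)→11120, (C,nl)→49560 …(+1); best=3280 via (C,hash)
  {ABCD}: card=4000; try (C,hash)→4080, (B,hash)→4640, (A,hash)→8680, (C,merge)→9600, (B,nl_idx)→11760, (B,merge)→11920 …(+5); best=4080 via (C,hash)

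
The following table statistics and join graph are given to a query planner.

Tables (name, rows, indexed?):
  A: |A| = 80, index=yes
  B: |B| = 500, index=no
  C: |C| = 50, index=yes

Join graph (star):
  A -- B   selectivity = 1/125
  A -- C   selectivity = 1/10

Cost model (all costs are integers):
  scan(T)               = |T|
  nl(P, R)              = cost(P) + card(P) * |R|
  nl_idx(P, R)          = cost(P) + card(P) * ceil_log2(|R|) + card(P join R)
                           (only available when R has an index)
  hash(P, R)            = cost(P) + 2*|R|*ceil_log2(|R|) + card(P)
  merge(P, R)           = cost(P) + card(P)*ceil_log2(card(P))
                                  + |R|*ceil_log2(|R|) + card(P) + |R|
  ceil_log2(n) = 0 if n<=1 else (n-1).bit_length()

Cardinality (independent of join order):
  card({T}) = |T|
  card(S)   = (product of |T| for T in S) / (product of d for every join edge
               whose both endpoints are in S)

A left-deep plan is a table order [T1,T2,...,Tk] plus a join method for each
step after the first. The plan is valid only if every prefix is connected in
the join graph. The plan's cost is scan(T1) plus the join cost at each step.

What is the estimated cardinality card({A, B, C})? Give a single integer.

1600

Tables in S: A(80), B(500), C(50)
Edges inside S: A-B(d=125), A-C(d=10)
numerator = 80 * 500 * 50 = 2000000
denominator = 125 * 10 = 1250
card(S) = 2000000 / 1250 = 1600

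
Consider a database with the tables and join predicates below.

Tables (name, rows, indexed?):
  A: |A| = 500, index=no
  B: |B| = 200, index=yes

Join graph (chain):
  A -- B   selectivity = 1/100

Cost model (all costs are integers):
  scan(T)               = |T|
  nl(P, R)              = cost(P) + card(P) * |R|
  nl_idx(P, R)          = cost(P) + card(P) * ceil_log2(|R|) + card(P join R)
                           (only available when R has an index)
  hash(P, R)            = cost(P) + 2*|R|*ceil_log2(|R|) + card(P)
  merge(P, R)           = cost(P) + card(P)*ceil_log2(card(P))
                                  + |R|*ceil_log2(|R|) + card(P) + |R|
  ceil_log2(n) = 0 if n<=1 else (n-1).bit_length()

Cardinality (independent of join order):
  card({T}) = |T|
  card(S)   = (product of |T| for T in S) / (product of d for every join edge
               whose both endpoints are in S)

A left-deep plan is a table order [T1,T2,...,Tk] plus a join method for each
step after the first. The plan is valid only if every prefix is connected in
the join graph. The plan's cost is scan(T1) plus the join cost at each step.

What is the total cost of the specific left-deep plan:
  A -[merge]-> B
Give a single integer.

step 1: scan A: cost=500, card=500
step 2: join B via merge
    card(P join B) = 500*200/(100) = 1000
    cost = 500 + 500*9 + 200*8 + 500 + 200 = 7300

7300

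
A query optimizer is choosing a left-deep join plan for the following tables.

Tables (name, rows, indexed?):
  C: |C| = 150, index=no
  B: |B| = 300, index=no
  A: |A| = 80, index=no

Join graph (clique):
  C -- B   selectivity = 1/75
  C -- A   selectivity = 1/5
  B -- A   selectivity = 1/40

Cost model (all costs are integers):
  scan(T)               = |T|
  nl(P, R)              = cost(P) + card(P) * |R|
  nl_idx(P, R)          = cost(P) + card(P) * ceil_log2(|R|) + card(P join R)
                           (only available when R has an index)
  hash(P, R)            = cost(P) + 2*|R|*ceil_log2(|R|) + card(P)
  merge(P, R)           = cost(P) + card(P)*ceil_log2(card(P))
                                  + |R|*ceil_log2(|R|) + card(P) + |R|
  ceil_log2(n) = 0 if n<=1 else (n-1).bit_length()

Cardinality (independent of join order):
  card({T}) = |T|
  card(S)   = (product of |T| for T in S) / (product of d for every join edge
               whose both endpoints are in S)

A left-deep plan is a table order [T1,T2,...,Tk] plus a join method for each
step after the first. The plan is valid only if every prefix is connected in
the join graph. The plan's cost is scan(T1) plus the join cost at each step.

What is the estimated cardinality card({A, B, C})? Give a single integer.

Tables in S: A(80), B(300), C(150)
Edges inside S: C-B(d=75), C-A(d=5), B-A(d=40)
numerator = 80 * 300 * 150 = 3600000
denominator = 75 * 5 * 40 = 15000
card(S) = 3600000 / 15000 = 240

240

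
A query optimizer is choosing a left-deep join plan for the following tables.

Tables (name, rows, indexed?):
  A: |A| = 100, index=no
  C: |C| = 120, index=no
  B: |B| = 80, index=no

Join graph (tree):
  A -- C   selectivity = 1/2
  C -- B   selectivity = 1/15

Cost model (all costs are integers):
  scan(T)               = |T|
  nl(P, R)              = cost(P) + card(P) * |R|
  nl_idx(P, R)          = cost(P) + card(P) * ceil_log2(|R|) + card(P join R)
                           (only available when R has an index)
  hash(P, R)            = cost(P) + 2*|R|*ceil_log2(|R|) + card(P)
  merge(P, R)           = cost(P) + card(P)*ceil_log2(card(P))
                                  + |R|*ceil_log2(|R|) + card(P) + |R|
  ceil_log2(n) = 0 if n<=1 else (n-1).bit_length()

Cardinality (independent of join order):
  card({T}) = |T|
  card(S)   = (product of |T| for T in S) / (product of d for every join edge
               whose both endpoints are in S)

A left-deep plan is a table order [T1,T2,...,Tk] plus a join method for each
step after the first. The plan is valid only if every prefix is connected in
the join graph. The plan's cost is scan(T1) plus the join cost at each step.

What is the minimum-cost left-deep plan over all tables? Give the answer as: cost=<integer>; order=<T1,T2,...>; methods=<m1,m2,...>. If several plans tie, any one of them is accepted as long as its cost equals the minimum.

Selinger DP (subsets sized 1..n):
  {A}: scan cost=100, card=100
  {C}: scan cost=120, card=120
  {B}: scan cost=80, card=80
  {AC}: card=6000; try (A,hash)→1640, (C,merge)→1860, (C,hash)→1880, (A,merge)→1880, (C,nl)→12100, (A,nl)→12120; best=1640 via (A,hash)
  {BC}: card=640; try (B,hash)→1360, (C,merge)→1680, (B,merge)→1720, (C,hash)→1840, (C,nl)→9680, (B,nl)→9720; best=1360 via (B,hash)
  {ABC}: card=32000; try (A,hash)→3400, (B,hash)→8760, (A,merge)→9200, (A,nl)→65360, (B,merge)→86280, (B,nl)→481640; best=3400 via (A,hash)

cost=3400; order=C,B,A; methods=hash,hash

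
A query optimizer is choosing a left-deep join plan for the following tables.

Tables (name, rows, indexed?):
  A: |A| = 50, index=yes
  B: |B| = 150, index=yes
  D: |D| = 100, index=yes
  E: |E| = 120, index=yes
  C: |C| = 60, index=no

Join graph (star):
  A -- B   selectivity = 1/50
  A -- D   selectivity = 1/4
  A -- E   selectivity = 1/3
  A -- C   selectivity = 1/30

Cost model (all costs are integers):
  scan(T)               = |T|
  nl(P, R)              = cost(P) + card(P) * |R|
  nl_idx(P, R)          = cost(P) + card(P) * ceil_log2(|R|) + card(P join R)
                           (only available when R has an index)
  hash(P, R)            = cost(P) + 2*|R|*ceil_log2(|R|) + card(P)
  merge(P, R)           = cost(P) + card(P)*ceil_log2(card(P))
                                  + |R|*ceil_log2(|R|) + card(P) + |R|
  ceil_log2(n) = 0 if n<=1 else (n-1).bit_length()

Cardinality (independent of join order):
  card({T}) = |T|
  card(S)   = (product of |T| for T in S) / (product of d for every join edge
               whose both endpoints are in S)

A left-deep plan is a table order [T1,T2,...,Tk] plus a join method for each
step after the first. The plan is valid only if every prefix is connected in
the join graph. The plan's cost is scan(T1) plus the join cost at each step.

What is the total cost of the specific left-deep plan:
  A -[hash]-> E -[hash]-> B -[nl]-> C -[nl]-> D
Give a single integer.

step 1: scan A: cost=50, card=50
step 2: join E via hash
    card(P join E) = 50*120/(3) = 2000
    cost = 50 + 2*120*7 + 50 = 1780
step 3: join B via hash
    card(P join B) = 2000*150/(50) = 6000
    cost = 1780 + 2*150*8 + 2000 = 6180
step 4: join C via nl
    card(P join C) = 6000*60/(30) = 12000
    cost = 6180 + 6000*60 = 366180
step 5: join D via nl
    card(P join D) = 12000*100/(4) = 300000
    cost = 366180 + 12000*100 = 1566180

1566180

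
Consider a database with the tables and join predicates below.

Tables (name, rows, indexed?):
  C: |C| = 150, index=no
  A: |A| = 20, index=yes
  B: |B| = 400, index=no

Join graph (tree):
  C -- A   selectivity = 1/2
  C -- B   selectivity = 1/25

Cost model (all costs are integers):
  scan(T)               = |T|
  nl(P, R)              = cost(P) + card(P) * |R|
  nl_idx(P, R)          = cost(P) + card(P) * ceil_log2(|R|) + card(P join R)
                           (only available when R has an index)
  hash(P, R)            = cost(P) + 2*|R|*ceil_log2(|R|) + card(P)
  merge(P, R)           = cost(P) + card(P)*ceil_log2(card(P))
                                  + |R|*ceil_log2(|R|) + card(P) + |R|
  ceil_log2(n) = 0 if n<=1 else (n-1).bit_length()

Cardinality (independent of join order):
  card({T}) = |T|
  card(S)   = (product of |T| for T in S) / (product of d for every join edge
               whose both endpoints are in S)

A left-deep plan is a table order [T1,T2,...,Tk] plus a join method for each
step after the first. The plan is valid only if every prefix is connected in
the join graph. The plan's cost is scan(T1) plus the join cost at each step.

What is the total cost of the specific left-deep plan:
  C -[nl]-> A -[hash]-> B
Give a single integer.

step 1: scan C: cost=150, card=150
step 2: join A via nl
    card(P join A) = 150*20/(2) = 1500
    cost = 150 + 150*20 = 3150
step 3: join B via hash
    card(P join B) = 1500*400/(25) = 24000
    cost = 3150 + 2*400*9 + 1500 = 11850

11850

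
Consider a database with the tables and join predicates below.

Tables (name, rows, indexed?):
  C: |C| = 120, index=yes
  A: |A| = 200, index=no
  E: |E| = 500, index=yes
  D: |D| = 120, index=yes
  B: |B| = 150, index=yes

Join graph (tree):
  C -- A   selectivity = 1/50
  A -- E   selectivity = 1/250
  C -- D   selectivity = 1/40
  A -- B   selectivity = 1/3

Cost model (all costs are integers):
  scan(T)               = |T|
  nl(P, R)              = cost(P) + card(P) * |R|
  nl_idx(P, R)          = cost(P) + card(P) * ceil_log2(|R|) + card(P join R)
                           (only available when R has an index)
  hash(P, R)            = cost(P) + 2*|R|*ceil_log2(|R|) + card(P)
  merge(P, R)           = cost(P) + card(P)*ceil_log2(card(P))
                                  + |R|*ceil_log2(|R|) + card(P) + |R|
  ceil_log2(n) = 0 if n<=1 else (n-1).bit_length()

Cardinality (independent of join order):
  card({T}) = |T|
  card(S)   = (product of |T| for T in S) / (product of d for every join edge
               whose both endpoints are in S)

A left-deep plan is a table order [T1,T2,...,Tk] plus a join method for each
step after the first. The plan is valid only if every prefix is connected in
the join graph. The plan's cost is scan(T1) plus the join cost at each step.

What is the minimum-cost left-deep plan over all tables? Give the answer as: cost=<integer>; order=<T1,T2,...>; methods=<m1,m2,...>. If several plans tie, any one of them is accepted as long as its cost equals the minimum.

cost=12400; order=A,E,C,D,B; methods=nl_idx,hash,hash,hash

Selinger DP (subsets sized 1..n):
  {C}: scan cost=120, card=120
  {A}: scan cost=200, card=200
  {E}: scan cost=500, card=500
  {D}: scan cost=120, card=120
  {B}: scan cost=150, card=150
  {AC}: card=480; try (C,hash)→2080, (C,nl_idx)→2080, (A,merge)→2880, (C,merge)→2960, (A,hash)→3440, (A,nl)→24120 …(+1); best=2080 via (C,hash)
  {CD}: card=360; try (D,nl_idx)→1320, (C,nl_idx)→1320, (D,hash)→1920, (C,hash)→1920, (D,merge)→2040, (C,merge)→2040 …(+2); best=1320 via (D,nl_idx)
  {AE}: card=400; try (E,nl_idx)→2400, (A,hash)→4200, (E,merge)→7000, (A,merge)→7300, (E,hash)→9400, (E,nl)→100200 …(+1); best=2400 via (E,nl_idx)
  {AB}: card=10000; try (B,hash)→2800, (A,merge)→3300, (B,merge)→3350, (A,hash)→3500, (B,nl_idx)→11800, (A,nl)→30150 …(+1); best=2800 via (B,hash)
  {ACE}: card=960; try (C,hash)→4480, (C,nl_idx)→6160, (E,nl_idx)→7360, (C,merge)→7360, (E,hash)→11560, (E,merge)→11880 …(+2); best=4480 via (C,hash)
  {ACD}: card=1440; try (D,hash)→4240, (A,hash)→4880, (A,merge)→6720, (D,nl_idx)→6880, (D,merge)→7840, (D,nl)→59680 …(+1); best=4240 via (D,hash)
  {ABC}: card=24000; try (B,hash)→4960, (B,merge)→8230, (C,hash)→14480, (B,nl_idx)→29920, (B,nl)→74080, (C,nl_idx)→96800 …(+2); best=4960 via (B,hash)
  {ABE}: card=20000; try (B,hash)→5200, (B,merge)→7750, (E,hash)→21800, (B,nl_idx)→25600, (B,nl)→62400, (E,nl_idx)→112800 …(+2); best=5200 via (B,hash)
  {ACDE}: card=2880; try (D,hash)→7120, (D,nl_idx)→14080, (E,hash)→14680, (D,merge)→16000, (E,nl_idx)→20080, (E,merge)→26520 …(+2); best=7120 via (D,hash)
  {ABCE}: card=48000; try (B,hash)→7840, (B,merge)→16390, (C,hash)→26880, (E,hash)→37960, (B,nl_idx)→60160, (B,nl)→148480 …(+6); best=7840 via (B,hash)
  {ABCD}: card=72000; try (B,hash)→8080, (B,merge)→22870, (D,hash)→30640, (B,nl_idx)→87760, (B,nl)→220240, (D,nl_idx)→244960 …(+2); best=8080 via (B,hash)
  {ABCDE}: card=144000; try (B,hash)→12400, (B,merge)→45910, (D,hash)→57520, (E,hash)→89080, (B,nl_idx)→174160, (B,nl)→439120 …(+6); best=12400 via (B,hash)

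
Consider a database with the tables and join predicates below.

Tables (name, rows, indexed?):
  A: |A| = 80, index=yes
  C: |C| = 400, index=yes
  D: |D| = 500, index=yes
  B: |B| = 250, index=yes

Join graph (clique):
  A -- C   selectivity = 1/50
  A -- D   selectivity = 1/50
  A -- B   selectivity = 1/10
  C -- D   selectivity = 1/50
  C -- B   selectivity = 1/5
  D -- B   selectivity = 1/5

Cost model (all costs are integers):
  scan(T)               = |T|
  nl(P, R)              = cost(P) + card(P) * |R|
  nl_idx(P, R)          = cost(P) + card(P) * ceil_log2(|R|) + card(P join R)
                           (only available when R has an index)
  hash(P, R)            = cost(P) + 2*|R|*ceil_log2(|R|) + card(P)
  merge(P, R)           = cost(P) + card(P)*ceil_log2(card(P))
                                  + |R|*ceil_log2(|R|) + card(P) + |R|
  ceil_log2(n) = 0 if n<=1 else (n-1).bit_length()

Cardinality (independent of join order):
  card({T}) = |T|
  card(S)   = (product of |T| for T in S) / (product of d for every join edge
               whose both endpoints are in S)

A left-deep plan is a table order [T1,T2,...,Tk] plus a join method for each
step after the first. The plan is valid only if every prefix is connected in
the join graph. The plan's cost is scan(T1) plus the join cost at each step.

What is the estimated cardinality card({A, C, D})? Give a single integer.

Tables in S: A(80), C(400), D(500)
Edges inside S: A-C(d=50), A-D(d=50), C-D(d=50)
numerator = 80 * 400 * 500 = 16000000
denominator = 50 * 50 * 50 = 125000
card(S) = 16000000 / 125000 = 128

128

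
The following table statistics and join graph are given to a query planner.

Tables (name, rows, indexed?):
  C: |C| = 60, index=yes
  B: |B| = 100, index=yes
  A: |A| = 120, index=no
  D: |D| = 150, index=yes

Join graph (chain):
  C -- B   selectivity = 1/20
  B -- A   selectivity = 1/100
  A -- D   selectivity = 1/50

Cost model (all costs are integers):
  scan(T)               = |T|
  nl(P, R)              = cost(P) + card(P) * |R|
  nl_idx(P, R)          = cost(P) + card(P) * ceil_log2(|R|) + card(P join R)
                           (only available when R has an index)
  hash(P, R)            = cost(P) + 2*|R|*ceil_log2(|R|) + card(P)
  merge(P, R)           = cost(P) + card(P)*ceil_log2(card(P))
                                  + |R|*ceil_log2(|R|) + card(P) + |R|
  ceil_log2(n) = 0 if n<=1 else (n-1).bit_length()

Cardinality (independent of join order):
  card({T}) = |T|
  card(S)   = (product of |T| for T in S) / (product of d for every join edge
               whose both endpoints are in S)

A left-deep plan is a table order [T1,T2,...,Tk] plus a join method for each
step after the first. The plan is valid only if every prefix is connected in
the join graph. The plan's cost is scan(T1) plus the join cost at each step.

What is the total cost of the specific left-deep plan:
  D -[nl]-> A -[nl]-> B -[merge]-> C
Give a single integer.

step 1: scan D: cost=150, card=150
step 2: join A via nl
    card(P join A) = 150*120/(50) = 360
    cost = 150 + 150*120 = 18150
step 3: join B via nl
    card(P join B) = 360*100/(100) = 360
    cost = 18150 + 360*100 = 54150
step 4: join C via merge
    card(P join C) = 360*60/(20) = 1080
    cost = 54150 + 360*9 + 60*6 + 360 + 60 = 58170

58170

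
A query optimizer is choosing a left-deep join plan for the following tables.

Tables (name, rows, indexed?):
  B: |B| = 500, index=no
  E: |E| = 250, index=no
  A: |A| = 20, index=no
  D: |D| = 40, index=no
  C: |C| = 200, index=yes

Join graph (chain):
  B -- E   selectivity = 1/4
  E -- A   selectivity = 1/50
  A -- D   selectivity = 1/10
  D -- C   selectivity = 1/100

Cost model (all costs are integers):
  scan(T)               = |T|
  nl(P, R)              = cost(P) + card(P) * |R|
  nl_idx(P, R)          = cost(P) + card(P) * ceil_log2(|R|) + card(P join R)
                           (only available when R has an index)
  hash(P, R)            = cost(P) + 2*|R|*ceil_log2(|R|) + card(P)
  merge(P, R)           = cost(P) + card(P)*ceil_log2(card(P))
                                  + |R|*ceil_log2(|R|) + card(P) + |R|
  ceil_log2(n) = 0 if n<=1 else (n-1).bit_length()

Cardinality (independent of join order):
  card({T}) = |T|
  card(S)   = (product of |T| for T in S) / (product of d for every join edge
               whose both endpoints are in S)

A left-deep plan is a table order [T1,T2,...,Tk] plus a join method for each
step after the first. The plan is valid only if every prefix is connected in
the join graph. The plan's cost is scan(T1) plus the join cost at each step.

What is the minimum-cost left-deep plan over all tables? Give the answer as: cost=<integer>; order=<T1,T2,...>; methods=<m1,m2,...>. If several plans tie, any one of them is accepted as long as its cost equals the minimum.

cost=14210; order=D,C,A,E,B; methods=nl_idx,hash,merge,hash

Selinger DP (subsets sized 1..n):
  {B}: scan cost=500, card=500
  {E}: scan cost=250, card=250
  {A}: scan cost=20, card=20
  {D}: scan cost=40, card=40
  {C}: scan cost=200, card=200
  {BE}: card=31250; try (E,hash)→5000, (B,merge)→7500, (E,merge)→7750, (B,hash)→9500, (B,nl)→125250, (E,nl)→125500; best=5000 via (E,hash)
  {AE}: card=100; try (A,hash)→700, (E,merge)→2390, (A,merge)→2620, (E,hash)→4040, (E,nl)→5020, (A,nl)→5250; best=700 via (A,hash)
  {AD}: card=80; try (A,hash)→280, (D,merge)→420, (A,merge)→440, (D,hash)→520, (D,nl)→820, (A,nl)→840; best=280 via (A,hash)
  {CD}: card=80; try (C,nl_idx)→440, (D,hash)→880, (C,merge)→2120, (D,merge)→2280, (C,hash)→3280, (C,nl)→8040 …(+1); best=440 via (C,nl_idx)
  {ABE}: card=12500; try (B,merge)→6500, (B,hash)→9800, (A,hash)→36450, (B,nl)→50700, (A,merge)→505120, (A,nl)→630000; best=6500 via (B,merge)
  {ADE}: card=400; try (D,hash)→1280, (D,merge)→1780, (E,merge)→3170, (E,hash)→4360, (D,nl)→4700, (E,nl)→20280; best=1280 via (D,hash)
  {ACD}: card=160; try (A,hash)→720, (C,nl_idx)→1080, (A,merge)→1200, (A,nl)→2040, (C,merge)→2720, (C,hash)→3560 …(+1); best=720 via (A,hash)
  {ABDE}: card=50000; try (B,merge)→10280, (B,hash)→10680, (D,hash)→19480, (D,merge)→194280, (B,nl)→201280, (D,nl)→506500; best=10280 via (B,merge)
  {ACDE}: card=800; try (E,merge)→4410, (E,hash)→4880, (C,hash)→4880, (C,nl_idx)→5280, (C,merge)→7080, (E,nl)→40720 …(+1); best=4410 via (E,merge)
  {ABCDE}: card=100000; try (B,hash)→14210, (B,merge)→18210, (C,hash)→63480, (B,nl)→404410, (C,nl_idx)→510280, (C,merge)→862080 …(+1); best=14210 via (B,hash)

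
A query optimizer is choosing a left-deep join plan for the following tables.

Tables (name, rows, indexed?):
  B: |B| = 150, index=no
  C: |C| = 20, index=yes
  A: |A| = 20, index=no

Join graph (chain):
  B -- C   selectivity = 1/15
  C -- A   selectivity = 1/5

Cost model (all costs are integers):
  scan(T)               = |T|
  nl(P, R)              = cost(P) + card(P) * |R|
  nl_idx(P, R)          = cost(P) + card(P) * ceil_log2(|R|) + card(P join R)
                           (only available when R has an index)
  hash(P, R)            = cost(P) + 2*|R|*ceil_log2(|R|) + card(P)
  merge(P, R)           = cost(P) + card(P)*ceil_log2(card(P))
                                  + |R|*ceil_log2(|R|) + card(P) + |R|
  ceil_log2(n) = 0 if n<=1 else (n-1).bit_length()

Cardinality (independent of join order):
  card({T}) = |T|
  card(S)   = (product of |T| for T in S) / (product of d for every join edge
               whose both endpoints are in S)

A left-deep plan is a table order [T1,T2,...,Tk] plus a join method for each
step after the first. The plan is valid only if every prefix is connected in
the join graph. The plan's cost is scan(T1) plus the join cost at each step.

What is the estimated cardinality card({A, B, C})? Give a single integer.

800

Tables in S: A(20), B(150), C(20)
Edges inside S: B-C(d=15), C-A(d=5)
numerator = 20 * 150 * 20 = 60000
denominator = 15 * 5 = 75
card(S) = 60000 / 75 = 800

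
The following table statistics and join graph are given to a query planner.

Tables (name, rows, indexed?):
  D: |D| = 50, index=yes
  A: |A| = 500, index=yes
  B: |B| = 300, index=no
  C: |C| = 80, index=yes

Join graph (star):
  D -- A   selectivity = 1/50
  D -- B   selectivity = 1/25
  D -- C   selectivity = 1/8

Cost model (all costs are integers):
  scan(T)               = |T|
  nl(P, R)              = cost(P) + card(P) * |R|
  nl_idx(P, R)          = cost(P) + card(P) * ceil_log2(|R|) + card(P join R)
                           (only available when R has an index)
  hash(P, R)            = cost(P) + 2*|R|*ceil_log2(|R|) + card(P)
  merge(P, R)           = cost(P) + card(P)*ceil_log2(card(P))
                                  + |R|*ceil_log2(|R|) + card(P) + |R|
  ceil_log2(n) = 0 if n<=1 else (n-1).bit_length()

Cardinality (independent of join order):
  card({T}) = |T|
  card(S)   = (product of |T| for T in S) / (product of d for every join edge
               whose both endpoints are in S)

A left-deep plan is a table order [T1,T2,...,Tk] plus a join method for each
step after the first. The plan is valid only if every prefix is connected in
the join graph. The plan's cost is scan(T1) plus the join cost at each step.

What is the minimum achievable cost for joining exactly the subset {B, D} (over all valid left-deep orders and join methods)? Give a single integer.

Selinger DP over subsets of {B,D}:
  {D}: scan cost=50, card=50
  {B}: scan cost=300, card=300
  {BD}: card=600; try (D,hash)→1200, (D,nl_idx)→2700, (B,merge)→3400, (D,merge)→3650, (B,hash)→5500, (B,nl)→15050 …(+1); best=1200 via (D,hash)

1200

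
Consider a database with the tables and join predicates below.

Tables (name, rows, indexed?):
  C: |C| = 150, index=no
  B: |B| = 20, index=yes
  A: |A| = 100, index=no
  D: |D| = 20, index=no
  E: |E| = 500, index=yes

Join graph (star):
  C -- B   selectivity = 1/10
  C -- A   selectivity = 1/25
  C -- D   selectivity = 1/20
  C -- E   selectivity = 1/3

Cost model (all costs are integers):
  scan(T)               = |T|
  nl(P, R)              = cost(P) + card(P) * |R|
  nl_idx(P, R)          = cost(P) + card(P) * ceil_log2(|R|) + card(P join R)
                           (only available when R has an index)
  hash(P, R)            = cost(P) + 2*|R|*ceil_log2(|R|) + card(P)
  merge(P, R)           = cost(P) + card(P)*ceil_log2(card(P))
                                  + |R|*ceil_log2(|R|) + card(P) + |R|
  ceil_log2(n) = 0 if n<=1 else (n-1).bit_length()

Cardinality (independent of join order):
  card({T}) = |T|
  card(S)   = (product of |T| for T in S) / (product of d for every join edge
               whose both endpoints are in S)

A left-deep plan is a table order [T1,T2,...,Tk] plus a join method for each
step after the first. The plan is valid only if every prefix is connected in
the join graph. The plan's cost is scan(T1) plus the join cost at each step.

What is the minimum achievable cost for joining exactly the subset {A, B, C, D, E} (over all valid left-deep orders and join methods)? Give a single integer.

Selinger DP over subsets of {A,B,C,D,E}:
  {C}: scan cost=150, card=150
  {B}: scan cost=20, card=20
  {A}: scan cost=100, card=100
  {D}: scan cost=20, card=20
  {E}: scan cost=500, card=500
  {BC}: card=300; try (B,hash)→500, (B,nl_idx)→1200, (C,merge)→1490, (B,merge)→1620, (C,hash)→2440, (C,nl)→3020 …(+1); best=500 via (B,hash)
  {AC}: card=600; try (A,hash)→1700, (C,merge)→2250, (A,merge)→2300, (C,hash)→2600, (C,nl)→15100, (A,nl)→15150; best=1700 via (A,hash)
  {CD}: card=150; try (D,hash)→500, (C,merge)→1490, (D,merge)→1620, (C,hash)→2440, (C,nl)→3020, (D,nl)→3150; best=500 via (D,hash)
  {CE}: card=25000; try (C,hash)→3400, (E,merge)→6500, (C,merge)→6850, (E,hash)→9300, (E,nl_idx)→26500, (E,nl)→75150 …(+1); best=3400 via (C,hash)
  {ABC}: card=1200; try (A,hash)→2200, (B,hash)→2500, (A,merge)→4300, (B,nl_idx)→5900, (B,merge)→8420, (B,nl)→13700 …(+1); best=2200 via (A,hash)
  {BCD}: card=300; try (B,hash)→850, (D,hash)→1000, (B,nl_idx)→1550, (B,merge)→1970, (B,nl)→3500, (D,merge)→3620 …(+1); best=850 via (B,hash)
  {BCE}: card=50000; try (E,merge)→8500, (E,hash)→9800, (B,hash)→28600, (E,nl_idx)→53200, (E,nl)→150500, (B,nl_idx)→178400 …(+2); best=8500 via (E,merge)
  {ACD}: card=600; try (A,hash)→2050, (D,hash)→2500, (A,merge)→2650, (D,merge)→8420, (D,nl)→13700, (A,nl)→15500; best=2050 via (A,hash)
  {ACE}: card=100000; try (E,hash)→11300, (E,merge)→13300, (A,hash)→29800, (E,nl_idx)→107100, (E,nl)→301700, (A,merge)→404200 …(+1); best=11300 via (E,hash)
  {CDE}: card=25000; try (E,merge)→6850, (E,hash)→9650, (E,nl_idx)→26850, (D,hash)→28600, (E,nl)→75500, (D,merge)→403520 …(+1); best=6850 via (E,merge)
  {ABCD}: card=1200; try (A,hash)→2550, (B,hash)→2850, (D,hash)→3600, (A,merge)→4650, (B,nl_idx)→6250, (B,merge)→8770 …(+4); best=2550 via (A,hash)
  {ABCE}: card=200000; try (E,hash)→12400, (E,merge)→21600, (A,hash)→59900, (B,hash)→111500, (E,nl_idx)→213000, (E,nl)→602200 …(+5); best=12400 via (E,hash)
  {BCDE}: card=50000; try (E,merge)→8850, (E,hash)→10150, (B,hash)→32050, (E,nl_idx)→53550, (D,hash)→58700, (E,nl)→150850 …(+5); best=8850 via (E,merge)
  {ACDE}: card=100000; try (E,hash)→11650, (E,merge)→13650, (A,hash)→33250, (E,nl_idx)→107450, (D,hash)→111500, (E,nl)→302050 …(+4); best=11650 via (E,hash)
  {ABCDE}: card=200000; try (E,hash)→12750, (E,merge)→21950, (A,hash)→60250, (B,hash)→111850, (D,hash)→212600, (E,nl_idx)→213350 …(+8); best=12750 via (E,hash)

12750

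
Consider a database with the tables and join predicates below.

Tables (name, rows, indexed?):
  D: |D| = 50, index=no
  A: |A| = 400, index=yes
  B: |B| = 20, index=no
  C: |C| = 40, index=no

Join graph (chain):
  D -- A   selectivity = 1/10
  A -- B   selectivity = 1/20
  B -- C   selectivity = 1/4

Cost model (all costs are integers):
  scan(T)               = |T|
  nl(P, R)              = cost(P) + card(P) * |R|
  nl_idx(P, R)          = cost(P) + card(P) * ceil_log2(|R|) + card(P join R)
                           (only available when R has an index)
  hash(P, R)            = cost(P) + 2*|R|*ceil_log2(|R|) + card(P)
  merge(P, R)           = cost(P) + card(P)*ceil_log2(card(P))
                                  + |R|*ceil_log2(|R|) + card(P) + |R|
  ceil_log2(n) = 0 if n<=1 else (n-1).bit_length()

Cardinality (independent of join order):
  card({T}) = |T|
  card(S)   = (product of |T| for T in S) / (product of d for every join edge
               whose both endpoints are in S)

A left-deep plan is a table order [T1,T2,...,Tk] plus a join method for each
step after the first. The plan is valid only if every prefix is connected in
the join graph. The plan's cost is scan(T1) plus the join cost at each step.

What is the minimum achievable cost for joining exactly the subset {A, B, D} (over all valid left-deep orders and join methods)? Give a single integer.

Selinger DP over subsets of {A,B,D}:
  {D}: scan cost=50, card=50
  {A}: scan cost=400, card=400
  {B}: scan cost=20, card=20
  {AD}: card=2000; try (D,hash)→1400, (A,nl_idx)→2500, (A,merge)→4400, (D,merge)→4750, (A,hash)→7300, (A,nl)→20050 …(+1); best=1400 via (D,hash)
  {AB}: card=400; try (A,nl_idx)→600, (B,hash)→1000, (A,merge)→4140, (B,merge)→4520, (A,hash)→7240, (A,nl)→8020 …(+1); best=600 via (A,nl_idx)
  {ABD}: card=2000; try (D,hash)→1600, (B,hash)→3600, (D,merge)→4950, (D,nl)→20600, (B,merge)→25520, (B,nl)→41400; best=1600 via (D,hash)

1600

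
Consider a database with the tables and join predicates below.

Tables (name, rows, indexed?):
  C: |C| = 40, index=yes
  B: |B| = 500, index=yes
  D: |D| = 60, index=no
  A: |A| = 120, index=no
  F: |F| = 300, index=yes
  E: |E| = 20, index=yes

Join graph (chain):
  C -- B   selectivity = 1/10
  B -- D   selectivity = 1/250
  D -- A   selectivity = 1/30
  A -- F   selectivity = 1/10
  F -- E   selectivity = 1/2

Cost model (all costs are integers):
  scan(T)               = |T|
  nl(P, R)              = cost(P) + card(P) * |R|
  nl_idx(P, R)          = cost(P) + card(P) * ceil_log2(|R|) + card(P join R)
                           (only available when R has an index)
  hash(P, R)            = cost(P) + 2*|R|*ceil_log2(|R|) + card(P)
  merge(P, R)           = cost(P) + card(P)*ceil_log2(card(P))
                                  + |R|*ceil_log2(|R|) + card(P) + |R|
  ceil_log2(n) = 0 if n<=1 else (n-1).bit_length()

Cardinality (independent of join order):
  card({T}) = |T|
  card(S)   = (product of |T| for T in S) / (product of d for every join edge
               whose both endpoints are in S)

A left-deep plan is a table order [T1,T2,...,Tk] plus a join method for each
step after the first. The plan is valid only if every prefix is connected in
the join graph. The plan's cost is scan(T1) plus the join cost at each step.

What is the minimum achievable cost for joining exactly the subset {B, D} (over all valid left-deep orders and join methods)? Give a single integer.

720

Selinger DP over subsets of {B,D}:
  {B}: scan cost=500, card=500
  {D}: scan cost=60, card=60
  {BD}: card=120; try (B,nl_idx)→720, (D,hash)→1720, (B,merge)→5480, (D,merge)→5920, (B,hash)→9120, (B,nl)→30060 …(+1); best=720 via (B,nl_idx)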